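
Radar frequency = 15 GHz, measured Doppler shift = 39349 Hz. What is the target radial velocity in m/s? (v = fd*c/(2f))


v = 39349 * 3e8 / (2 * 15000000000.0) = 393.5 m/s

393.5 m/s


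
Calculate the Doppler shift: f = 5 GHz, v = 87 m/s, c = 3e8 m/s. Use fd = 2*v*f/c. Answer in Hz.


fd = 2 * 87 * 5000000000.0 / 3e8 = 2900.0 Hz

2900.0 Hz


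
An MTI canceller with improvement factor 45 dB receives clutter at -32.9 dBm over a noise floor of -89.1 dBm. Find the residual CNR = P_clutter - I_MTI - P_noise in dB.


CNR = -32.9 - 45 - (-89.1) = 11.2 dB

11.2 dB


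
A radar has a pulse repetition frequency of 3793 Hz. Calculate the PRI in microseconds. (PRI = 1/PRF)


PRI = 1/3793 = 0.0002636436 s = 263.6 us

263.6 us


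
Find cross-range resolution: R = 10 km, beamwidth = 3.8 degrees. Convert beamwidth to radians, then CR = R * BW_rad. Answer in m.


BW_rad = 0.066322512
CR = 10000 * 0.066322512 = 663.2 m

663.2 m


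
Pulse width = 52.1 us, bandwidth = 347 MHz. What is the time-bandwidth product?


TBP = 52.1 * 347 = 18078.7

18078.7


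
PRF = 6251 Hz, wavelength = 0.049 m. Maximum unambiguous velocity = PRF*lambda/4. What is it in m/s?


V_ua = 6251 * 0.049 / 4 = 76.6 m/s

76.6 m/s


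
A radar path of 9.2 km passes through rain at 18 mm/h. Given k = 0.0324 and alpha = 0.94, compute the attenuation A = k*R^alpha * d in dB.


gamma = 0.0324 * 18^0.94 = 0.490344 dB/km
A = 0.490344 * 9.2 = 4.51 dB

4.51 dB


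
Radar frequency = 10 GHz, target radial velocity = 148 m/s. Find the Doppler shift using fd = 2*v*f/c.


fd = 2 * 148 * 10000000000.0 / 3e8 = 9866.7 Hz

9866.7 Hz


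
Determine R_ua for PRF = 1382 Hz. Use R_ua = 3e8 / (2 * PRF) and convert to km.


R_ua = 3e8 / (2 * 1382) = 108538.4 m = 108.5 km

108.5 km


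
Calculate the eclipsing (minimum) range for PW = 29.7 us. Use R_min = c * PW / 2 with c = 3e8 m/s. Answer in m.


R_min = 3e8 * 29.7e-6 / 2 = 4455.0 m

4455.0 m


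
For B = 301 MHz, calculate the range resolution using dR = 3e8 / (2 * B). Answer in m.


dR = 3e8 / (2 * 301000000.0) = 0.5 m

0.5 m


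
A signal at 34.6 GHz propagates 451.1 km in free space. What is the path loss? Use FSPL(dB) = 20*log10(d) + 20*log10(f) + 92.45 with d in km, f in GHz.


20*log10(451.1) = 53.09
20*log10(34.6) = 30.78
FSPL = 176.3 dB

176.3 dB


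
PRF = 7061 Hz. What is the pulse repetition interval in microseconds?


PRI = 1/7061 = 0.000141623 s = 141.6 us

141.6 us


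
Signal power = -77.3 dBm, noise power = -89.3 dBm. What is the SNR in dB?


SNR = -77.3 - (-89.3) = 12.0 dB

12.0 dB


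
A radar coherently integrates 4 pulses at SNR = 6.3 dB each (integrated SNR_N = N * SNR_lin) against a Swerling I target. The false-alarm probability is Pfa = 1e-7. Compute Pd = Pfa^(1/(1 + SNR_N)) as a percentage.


SNR_lin = 10^(6.3/10) = 4.2658
SNR_N = 4 * 4.2658 = 17.0632
1/(1 + SNR_N) = 1/18.0632 = 0.0553612
Pd = (1e-7)^0.0553612 = 0.40971
Pd = 41.0%

41.0%


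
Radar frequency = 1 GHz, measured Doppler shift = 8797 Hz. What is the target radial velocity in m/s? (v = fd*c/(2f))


v = 8797 * 3e8 / (2 * 1000000000.0) = 1319.6 m/s

1319.6 m/s


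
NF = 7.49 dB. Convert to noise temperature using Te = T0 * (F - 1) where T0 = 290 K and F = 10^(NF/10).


NF_lin = 10^(7.49/10) = 5.61048
Te = 290 * (5.61048 - 1) = 1337.0 K

1337.0 K


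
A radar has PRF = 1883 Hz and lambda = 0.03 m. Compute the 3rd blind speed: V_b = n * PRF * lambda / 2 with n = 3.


V_blind = 3 * 1883 * 0.03 / 2 = 84.7 m/s

84.7 m/s


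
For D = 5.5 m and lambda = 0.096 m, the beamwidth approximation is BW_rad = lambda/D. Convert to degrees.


BW_rad = 0.096 / 5.5 = 0.017455
BW_deg = 1.0 degrees

1.0 degrees


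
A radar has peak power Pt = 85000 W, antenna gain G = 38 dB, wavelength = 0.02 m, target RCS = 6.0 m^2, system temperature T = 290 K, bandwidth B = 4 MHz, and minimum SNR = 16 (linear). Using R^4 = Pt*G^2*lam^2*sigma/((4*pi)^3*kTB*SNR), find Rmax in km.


G_lin = 10^(38/10) = 6309.573445
R^4 = 85000 * 6309.573445^2 * 0.02^2 * 6.0 / ((4*pi)^3 * 1.38e-23 * 290 * 4000000.0 * 16)
R^4 = 1.59788e19 m^4
R_max = (1.59788e19)^(1/4) = 63224.6 m = 63.2 km

63.2 km


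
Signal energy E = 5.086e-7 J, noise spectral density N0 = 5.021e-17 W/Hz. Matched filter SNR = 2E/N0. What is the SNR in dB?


SNR_lin = 2 * 5.086e-7 / 5.021e-17 = 2.026e10
SNR_dB = 10*log10(2.026e10) = 103.1 dB

103.1 dB


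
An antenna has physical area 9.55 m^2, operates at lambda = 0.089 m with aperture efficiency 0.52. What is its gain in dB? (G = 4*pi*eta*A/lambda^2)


G_linear = 4*pi*0.52*9.55/0.089^2 = 7878.37
G_dB = 10*log10(7878.37) = 39.0 dB

39.0 dB


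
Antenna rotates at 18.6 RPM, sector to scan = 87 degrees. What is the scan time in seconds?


t = 87 / (18.6 * 360) * 60 = 0.78 s

0.78 s


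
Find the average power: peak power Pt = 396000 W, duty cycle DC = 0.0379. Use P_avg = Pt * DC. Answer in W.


P_avg = 396000 * 0.0379 = 15008.4 W

15008.4 W


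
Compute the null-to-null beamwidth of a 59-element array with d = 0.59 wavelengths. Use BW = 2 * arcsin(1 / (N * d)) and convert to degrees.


1/(N*d) = 1/(59*0.59) = 0.028727
BW = 2*arcsin(0.028727) = 3.3 degrees

3.3 degrees


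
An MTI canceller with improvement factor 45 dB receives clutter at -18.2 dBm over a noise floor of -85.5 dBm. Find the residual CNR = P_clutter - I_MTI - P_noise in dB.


CNR = -18.2 - 45 - (-85.5) = 22.3 dB

22.3 dB


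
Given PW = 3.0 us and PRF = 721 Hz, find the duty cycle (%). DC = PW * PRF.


DC = 3.0e-6 * 721 * 100 = 0.22%

0.22%


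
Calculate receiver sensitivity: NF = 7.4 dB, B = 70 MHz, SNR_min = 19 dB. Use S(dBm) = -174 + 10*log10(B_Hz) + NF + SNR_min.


10*log10(70000000.0) = 78.45
S = -174 + 78.45 + 7.4 + 19 = -69.1 dBm

-69.1 dBm


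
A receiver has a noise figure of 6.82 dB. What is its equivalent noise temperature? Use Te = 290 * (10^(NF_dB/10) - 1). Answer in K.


NF_lin = 10^(6.82/10) = 4.808393
Te = 290 * (4.808393 - 1) = 1104.4 K

1104.4 K


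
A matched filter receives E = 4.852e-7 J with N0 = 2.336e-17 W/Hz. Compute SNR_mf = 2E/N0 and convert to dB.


SNR_lin = 2 * 4.852e-7 / 2.336e-17 = 4.154e10
SNR_dB = 10*log10(4.154e10) = 106.2 dB

106.2 dB


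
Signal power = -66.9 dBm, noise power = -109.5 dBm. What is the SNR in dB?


SNR = -66.9 - (-109.5) = 42.6 dB

42.6 dB


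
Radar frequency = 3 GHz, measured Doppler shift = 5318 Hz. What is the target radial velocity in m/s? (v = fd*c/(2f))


v = 5318 * 3e8 / (2 * 3000000000.0) = 265.9 m/s

265.9 m/s


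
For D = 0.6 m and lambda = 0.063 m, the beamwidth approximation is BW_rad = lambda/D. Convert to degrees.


BW_rad = 0.063 / 0.6 = 0.105
BW_deg = 6.02 degrees

6.02 degrees


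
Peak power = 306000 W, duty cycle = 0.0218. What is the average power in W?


P_avg = 306000 * 0.0218 = 6670.8 W

6670.8 W


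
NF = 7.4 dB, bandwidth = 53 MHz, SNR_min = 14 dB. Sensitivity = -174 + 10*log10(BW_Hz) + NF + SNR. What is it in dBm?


10*log10(53000000.0) = 77.24
S = -174 + 77.24 + 7.4 + 14 = -75.4 dBm

-75.4 dBm


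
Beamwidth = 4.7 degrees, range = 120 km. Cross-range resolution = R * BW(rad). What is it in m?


BW_rad = 0.082030475
CR = 120000 * 0.082030475 = 9843.7 m

9843.7 m


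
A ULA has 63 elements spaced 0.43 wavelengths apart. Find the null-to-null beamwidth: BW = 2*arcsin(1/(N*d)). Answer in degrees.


1/(N*d) = 1/(63*0.43) = 0.036914
BW = 2*arcsin(0.036914) = 4.2 degrees

4.2 degrees


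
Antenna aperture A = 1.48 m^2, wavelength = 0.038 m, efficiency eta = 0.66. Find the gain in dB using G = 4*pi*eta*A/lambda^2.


G_linear = 4*pi*0.66*1.48/0.038^2 = 8500.58
G_dB = 10*log10(8500.58) = 39.3 dB

39.3 dB


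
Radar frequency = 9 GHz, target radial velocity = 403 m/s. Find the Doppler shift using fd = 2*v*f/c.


fd = 2 * 403 * 9000000000.0 / 3e8 = 24180.0 Hz

24180.0 Hz


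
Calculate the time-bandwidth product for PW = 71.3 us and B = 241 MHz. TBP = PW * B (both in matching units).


TBP = 71.3 * 241 = 17183.3

17183.3


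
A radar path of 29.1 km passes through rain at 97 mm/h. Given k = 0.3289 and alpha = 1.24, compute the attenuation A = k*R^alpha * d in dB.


gamma = 0.3289 * 97^1.24 = 95.644681 dB/km
A = 95.644681 * 29.1 = 2783.26 dB

2783.26 dB


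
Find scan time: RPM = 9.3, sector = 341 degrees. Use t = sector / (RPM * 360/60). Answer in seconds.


t = 341 / (9.3 * 360) * 60 = 6.11 s

6.11 s


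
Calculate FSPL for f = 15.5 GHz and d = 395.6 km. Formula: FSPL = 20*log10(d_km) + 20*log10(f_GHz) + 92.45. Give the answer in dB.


20*log10(395.6) = 51.95
20*log10(15.5) = 23.81
FSPL = 168.2 dB

168.2 dB


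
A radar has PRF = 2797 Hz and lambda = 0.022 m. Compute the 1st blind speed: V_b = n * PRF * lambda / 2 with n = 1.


V_blind = 1 * 2797 * 0.022 / 2 = 30.8 m/s

30.8 m/s


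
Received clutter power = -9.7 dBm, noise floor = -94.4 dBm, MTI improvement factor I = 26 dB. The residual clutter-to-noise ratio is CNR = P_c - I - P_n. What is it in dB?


CNR = -9.7 - 26 - (-94.4) = 58.7 dB

58.7 dB


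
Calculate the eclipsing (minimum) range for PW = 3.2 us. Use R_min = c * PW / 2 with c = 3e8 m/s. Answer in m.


R_min = 3e8 * 3.2e-6 / 2 = 480.0 m

480.0 m


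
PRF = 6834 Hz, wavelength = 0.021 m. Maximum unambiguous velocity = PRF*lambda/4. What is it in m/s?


V_ua = 6834 * 0.021 / 4 = 35.9 m/s

35.9 m/s


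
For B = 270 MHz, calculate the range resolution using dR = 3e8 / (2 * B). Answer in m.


dR = 3e8 / (2 * 270000000.0) = 0.56 m

0.56 m


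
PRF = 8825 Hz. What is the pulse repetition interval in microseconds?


PRI = 1/8825 = 0.0001133144 s = 113.3 us

113.3 us


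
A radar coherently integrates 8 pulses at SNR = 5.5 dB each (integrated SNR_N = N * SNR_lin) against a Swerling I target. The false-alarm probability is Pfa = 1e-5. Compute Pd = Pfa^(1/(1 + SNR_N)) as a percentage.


SNR_lin = 10^(5.5/10) = 3.54813
SNR_N = 8 * 3.54813 = 28.38504
1/(1 + SNR_N) = 1/29.38504 = 0.0340309
Pd = (1e-5)^0.0340309 = 0.67584
Pd = 67.6%

67.6%


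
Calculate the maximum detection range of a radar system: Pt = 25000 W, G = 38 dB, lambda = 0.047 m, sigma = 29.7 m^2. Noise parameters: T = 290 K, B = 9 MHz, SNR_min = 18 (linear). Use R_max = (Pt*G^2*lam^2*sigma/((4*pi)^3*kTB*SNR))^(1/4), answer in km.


G_lin = 10^(38/10) = 6309.573445
R^4 = 25000 * 6309.573445^2 * 0.047^2 * 29.7 / ((4*pi)^3 * 1.38e-23 * 290 * 9000000.0 * 18)
R^4 = 5.0754e19 m^4
R_max = (5.0754e19)^(1/4) = 84404.9 m = 84.4 km

84.4 km


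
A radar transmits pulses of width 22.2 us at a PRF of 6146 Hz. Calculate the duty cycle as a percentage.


DC = 22.2e-6 * 6146 * 100 = 13.64%

13.64%


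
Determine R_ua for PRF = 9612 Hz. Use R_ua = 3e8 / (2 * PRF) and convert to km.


R_ua = 3e8 / (2 * 9612) = 15605.5 m = 15.6 km

15.6 km


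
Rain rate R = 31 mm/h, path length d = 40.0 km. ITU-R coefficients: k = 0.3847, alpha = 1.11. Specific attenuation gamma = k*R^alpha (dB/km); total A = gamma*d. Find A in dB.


gamma = 0.3847 * 31^1.11 = 17.399376 dB/km
A = 17.399376 * 40.0 = 695.98 dB

695.98 dB


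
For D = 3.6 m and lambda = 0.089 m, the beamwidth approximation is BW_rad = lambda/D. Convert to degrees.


BW_rad = 0.089 / 3.6 = 0.024722
BW_deg = 1.42 degrees

1.42 degrees


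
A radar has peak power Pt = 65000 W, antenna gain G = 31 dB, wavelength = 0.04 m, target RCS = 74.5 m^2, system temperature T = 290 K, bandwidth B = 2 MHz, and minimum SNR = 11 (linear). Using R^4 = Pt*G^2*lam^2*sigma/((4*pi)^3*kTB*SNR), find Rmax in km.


G_lin = 10^(31/10) = 1258.925412
R^4 = 65000 * 1258.925412^2 * 0.04^2 * 74.5 / ((4*pi)^3 * 1.38e-23 * 290 * 2000000.0 * 11)
R^4 = 7.02846e19 m^4
R_max = (7.02846e19)^(1/4) = 91562.0 m = 91.6 km

91.6 km


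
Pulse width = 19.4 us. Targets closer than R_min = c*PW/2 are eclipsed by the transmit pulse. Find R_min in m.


R_min = 3e8 * 19.4e-6 / 2 = 2910.0 m

2910.0 m


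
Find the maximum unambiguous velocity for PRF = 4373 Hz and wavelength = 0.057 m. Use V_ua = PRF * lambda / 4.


V_ua = 4373 * 0.057 / 4 = 62.3 m/s

62.3 m/s


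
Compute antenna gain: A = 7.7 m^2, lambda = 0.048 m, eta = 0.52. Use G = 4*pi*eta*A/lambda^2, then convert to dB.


G_linear = 4*pi*0.52*7.7/0.048^2 = 21838.43
G_dB = 10*log10(21838.43) = 43.4 dB

43.4 dB


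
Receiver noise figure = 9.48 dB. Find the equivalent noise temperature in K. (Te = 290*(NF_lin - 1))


NF_lin = 10^(9.48/10) = 8.87156
Te = 290 * (8.87156 - 1) = 2282.8 K

2282.8 K


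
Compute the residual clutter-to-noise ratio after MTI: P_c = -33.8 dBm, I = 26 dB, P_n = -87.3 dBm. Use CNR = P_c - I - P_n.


CNR = -33.8 - 26 - (-87.3) = 27.5 dB

27.5 dB


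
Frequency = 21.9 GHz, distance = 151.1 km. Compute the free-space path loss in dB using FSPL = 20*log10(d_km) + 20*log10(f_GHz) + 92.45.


20*log10(151.1) = 43.59
20*log10(21.9) = 26.81
FSPL = 162.8 dB

162.8 dB


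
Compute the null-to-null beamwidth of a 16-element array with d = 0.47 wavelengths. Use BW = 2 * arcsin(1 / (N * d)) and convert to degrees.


1/(N*d) = 1/(16*0.47) = 0.132979
BW = 2*arcsin(0.132979) = 15.3 degrees

15.3 degrees


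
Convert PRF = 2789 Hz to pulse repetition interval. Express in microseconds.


PRI = 1/2789 = 0.0003585515 s = 358.6 us

358.6 us


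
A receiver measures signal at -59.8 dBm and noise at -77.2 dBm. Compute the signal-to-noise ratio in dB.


SNR = -59.8 - (-77.2) = 17.4 dB

17.4 dB


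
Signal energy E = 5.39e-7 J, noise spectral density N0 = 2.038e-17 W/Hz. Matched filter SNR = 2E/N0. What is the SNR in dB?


SNR_lin = 2 * 5.39e-7 / 2.038e-17 = 5.289e10
SNR_dB = 10*log10(5.289e10) = 107.2 dB

107.2 dB


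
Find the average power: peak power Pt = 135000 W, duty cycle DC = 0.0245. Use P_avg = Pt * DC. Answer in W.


P_avg = 135000 * 0.0245 = 3307.5 W

3307.5 W


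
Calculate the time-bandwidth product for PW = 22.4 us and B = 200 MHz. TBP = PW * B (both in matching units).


TBP = 22.4 * 200 = 4480.0

4480.0


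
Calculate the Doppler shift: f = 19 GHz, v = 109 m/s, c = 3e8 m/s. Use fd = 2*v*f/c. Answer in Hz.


fd = 2 * 109 * 19000000000.0 / 3e8 = 13806.7 Hz

13806.7 Hz


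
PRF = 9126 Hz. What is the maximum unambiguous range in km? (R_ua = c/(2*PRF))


R_ua = 3e8 / (2 * 9126) = 16436.6 m = 16.4 km

16.4 km


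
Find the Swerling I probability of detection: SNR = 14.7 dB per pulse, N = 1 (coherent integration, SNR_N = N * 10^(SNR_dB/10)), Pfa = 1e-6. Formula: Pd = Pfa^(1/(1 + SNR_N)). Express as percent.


SNR_lin = 10^(14.7/10) = 29.51209
SNR_N = 1 * 29.51209 = 29.51209
1/(1 + SNR_N) = 1/30.51209 = 0.0327739
Pd = (1e-6)^0.0327739 = 0.63585
Pd = 63.6%

63.6%


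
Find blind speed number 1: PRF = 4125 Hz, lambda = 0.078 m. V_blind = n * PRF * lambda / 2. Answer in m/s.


V_blind = 1 * 4125 * 0.078 / 2 = 160.9 m/s

160.9 m/s


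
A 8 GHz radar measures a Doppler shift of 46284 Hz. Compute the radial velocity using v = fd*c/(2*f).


v = 46284 * 3e8 / (2 * 8000000000.0) = 867.8 m/s

867.8 m/s


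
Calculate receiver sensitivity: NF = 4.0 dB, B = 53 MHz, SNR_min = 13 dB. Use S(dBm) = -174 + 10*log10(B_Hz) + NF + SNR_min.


10*log10(53000000.0) = 77.24
S = -174 + 77.24 + 4.0 + 13 = -79.8 dBm

-79.8 dBm


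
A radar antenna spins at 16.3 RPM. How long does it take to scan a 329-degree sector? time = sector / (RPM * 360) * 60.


t = 329 / (16.3 * 360) * 60 = 3.36 s

3.36 s


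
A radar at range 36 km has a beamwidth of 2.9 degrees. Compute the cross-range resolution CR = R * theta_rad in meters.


BW_rad = 0.050614548
CR = 36000 * 0.050614548 = 1822.1 m

1822.1 m


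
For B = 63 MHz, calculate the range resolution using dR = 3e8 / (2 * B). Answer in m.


dR = 3e8 / (2 * 63000000.0) = 2.38 m

2.38 m


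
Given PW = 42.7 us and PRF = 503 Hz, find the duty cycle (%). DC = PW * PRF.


DC = 42.7e-6 * 503 * 100 = 2.15%

2.15%


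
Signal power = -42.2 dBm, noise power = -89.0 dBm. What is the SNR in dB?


SNR = -42.2 - (-89.0) = 46.8 dB

46.8 dB


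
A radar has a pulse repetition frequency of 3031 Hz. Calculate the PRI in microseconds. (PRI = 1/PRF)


PRI = 1/3031 = 0.0003299241 s = 329.9 us

329.9 us


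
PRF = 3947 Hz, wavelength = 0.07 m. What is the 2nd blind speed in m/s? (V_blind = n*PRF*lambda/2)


V_blind = 2 * 3947 * 0.07 / 2 = 276.3 m/s

276.3 m/s


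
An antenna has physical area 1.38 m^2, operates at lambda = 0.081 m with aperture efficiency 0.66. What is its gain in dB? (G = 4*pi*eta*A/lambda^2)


G_linear = 4*pi*0.66*1.38/0.081^2 = 1744.47
G_dB = 10*log10(1744.47) = 32.4 dB

32.4 dB


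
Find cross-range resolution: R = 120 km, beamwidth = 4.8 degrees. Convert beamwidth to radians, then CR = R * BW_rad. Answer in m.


BW_rad = 0.083775804
CR = 120000 * 0.083775804 = 10053.1 m

10053.1 m


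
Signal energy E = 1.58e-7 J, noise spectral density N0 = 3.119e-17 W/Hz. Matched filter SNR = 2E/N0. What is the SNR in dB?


SNR_lin = 2 * 1.58e-7 / 3.119e-17 = 1.013e10
SNR_dB = 10*log10(1.013e10) = 100.1 dB

100.1 dB


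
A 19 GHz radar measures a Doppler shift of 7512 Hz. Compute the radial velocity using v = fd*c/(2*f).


v = 7512 * 3e8 / (2 * 19000000000.0) = 59.3 m/s

59.3 m/s


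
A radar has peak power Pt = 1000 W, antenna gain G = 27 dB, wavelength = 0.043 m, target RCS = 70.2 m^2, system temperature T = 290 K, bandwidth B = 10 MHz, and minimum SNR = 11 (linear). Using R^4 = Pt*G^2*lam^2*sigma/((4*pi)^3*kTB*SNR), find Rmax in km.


G_lin = 10^(27/10) = 501.187234
R^4 = 1000 * 501.187234^2 * 0.043^2 * 70.2 / ((4*pi)^3 * 1.38e-23 * 290 * 10000000.0 * 11)
R^4 = 3.73228e16 m^4
R_max = (3.73228e16)^(1/4) = 13899.3 m = 13.9 km

13.9 km


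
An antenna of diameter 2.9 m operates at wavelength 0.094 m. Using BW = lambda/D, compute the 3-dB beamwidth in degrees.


BW_rad = 0.094 / 2.9 = 0.032414
BW_deg = 1.86 degrees

1.86 degrees


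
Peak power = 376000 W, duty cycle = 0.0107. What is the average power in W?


P_avg = 376000 * 0.0107 = 4023.2 W

4023.2 W


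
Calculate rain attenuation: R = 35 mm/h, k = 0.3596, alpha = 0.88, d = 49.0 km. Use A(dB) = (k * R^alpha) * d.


gamma = 0.3596 * 35^0.88 = 8.214849 dB/km
A = 8.214849 * 49.0 = 402.53 dB

402.53 dB


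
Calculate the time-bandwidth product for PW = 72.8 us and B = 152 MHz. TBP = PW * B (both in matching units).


TBP = 72.8 * 152 = 11065.6

11065.6


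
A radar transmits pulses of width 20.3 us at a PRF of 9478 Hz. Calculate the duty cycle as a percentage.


DC = 20.3e-6 * 9478 * 100 = 19.24%

19.24%


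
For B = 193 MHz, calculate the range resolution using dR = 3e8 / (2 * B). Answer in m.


dR = 3e8 / (2 * 193000000.0) = 0.78 m

0.78 m


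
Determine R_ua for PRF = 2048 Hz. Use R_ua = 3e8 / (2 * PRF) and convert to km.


R_ua = 3e8 / (2 * 2048) = 73242.2 m = 73.2 km

73.2 km


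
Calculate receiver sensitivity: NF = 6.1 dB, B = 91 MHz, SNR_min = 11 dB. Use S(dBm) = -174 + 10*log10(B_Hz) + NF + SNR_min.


10*log10(91000000.0) = 79.59
S = -174 + 79.59 + 6.1 + 11 = -77.3 dBm

-77.3 dBm


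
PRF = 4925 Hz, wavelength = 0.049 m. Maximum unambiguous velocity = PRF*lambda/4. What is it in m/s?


V_ua = 4925 * 0.049 / 4 = 60.3 m/s

60.3 m/s


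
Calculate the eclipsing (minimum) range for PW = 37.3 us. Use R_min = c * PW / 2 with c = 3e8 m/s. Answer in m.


R_min = 3e8 * 37.3e-6 / 2 = 5595.0 m

5595.0 m


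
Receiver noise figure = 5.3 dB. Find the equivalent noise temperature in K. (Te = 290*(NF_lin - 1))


NF_lin = 10^(5.3/10) = 3.388442
Te = 290 * (3.388442 - 1) = 692.6 K

692.6 K


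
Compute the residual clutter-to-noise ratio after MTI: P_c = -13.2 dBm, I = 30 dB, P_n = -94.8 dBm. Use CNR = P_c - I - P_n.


CNR = -13.2 - 30 - (-94.8) = 51.6 dB

51.6 dB


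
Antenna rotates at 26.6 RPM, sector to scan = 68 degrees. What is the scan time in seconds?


t = 68 / (26.6 * 360) * 60 = 0.43 s

0.43 s


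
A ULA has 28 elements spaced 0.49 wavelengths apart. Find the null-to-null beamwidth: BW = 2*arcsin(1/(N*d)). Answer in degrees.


1/(N*d) = 1/(28*0.49) = 0.072886
BW = 2*arcsin(0.072886) = 8.4 degrees

8.4 degrees


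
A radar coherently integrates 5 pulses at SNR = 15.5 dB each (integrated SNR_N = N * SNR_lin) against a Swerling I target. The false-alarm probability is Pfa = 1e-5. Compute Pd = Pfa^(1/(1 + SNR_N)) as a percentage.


SNR_lin = 10^(15.5/10) = 35.48134
SNR_N = 5 * 35.48134 = 177.4067
1/(1 + SNR_N) = 1/178.4067 = 0.0056052
Pd = (1e-5)^0.0056052 = 0.93751
Pd = 93.8%

93.8%


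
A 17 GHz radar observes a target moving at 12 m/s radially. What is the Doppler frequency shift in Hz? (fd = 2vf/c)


fd = 2 * 12 * 17000000000.0 / 3e8 = 1360.0 Hz

1360.0 Hz


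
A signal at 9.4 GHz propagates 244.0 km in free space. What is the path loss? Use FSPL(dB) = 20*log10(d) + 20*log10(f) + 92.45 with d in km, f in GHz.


20*log10(244.0) = 47.75
20*log10(9.4) = 19.46
FSPL = 159.7 dB

159.7 dB


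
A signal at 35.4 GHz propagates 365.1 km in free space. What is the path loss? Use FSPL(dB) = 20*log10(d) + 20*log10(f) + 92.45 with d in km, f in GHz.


20*log10(365.1) = 51.25
20*log10(35.4) = 30.98
FSPL = 174.7 dB

174.7 dB


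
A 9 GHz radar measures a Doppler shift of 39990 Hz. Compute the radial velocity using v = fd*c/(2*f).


v = 39990 * 3e8 / (2 * 9000000000.0) = 666.5 m/s

666.5 m/s


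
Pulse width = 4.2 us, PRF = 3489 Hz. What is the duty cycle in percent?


DC = 4.2e-6 * 3489 * 100 = 1.47%

1.47%


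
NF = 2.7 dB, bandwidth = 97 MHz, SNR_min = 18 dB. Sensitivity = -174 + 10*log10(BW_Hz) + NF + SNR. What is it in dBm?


10*log10(97000000.0) = 79.87
S = -174 + 79.87 + 2.7 + 18 = -73.4 dBm

-73.4 dBm


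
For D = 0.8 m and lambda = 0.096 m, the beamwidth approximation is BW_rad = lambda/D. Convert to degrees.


BW_rad = 0.096 / 0.8 = 0.12
BW_deg = 6.88 degrees

6.88 degrees


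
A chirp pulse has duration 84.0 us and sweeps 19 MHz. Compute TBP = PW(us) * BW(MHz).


TBP = 84.0 * 19 = 1596.0

1596.0


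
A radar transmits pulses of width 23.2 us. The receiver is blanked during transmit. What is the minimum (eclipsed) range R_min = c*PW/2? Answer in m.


R_min = 3e8 * 23.2e-6 / 2 = 3480.0 m

3480.0 m


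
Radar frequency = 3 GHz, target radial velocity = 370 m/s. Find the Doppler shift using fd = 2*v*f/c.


fd = 2 * 370 * 3000000000.0 / 3e8 = 7400.0 Hz

7400.0 Hz


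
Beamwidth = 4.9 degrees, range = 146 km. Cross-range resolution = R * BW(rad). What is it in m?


BW_rad = 0.085521133
CR = 146000 * 0.085521133 = 12486.1 m

12486.1 m


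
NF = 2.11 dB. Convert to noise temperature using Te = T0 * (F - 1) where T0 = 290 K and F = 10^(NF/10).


NF_lin = 10^(2.11/10) = 1.625549
Te = 290 * (1.625549 - 1) = 181.4 K

181.4 K


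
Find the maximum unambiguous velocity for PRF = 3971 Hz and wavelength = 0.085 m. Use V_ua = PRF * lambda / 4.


V_ua = 3971 * 0.085 / 4 = 84.4 m/s

84.4 m/s


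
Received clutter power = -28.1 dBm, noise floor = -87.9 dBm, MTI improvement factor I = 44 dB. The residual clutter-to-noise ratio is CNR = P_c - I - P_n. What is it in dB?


CNR = -28.1 - 44 - (-87.9) = 15.8 dB

15.8 dB


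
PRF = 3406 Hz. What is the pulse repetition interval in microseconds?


PRI = 1/3406 = 0.0002935995 s = 293.6 us

293.6 us


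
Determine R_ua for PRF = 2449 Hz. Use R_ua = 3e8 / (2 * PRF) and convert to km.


R_ua = 3e8 / (2 * 2449) = 61249.5 m = 61.2 km

61.2 km


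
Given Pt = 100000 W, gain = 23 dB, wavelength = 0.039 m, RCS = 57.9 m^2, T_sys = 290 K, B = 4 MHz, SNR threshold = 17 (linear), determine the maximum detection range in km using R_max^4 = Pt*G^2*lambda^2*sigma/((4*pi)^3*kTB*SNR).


G_lin = 10^(23/10) = 199.526231
R^4 = 100000 * 199.526231^2 * 0.039^2 * 57.9 / ((4*pi)^3 * 1.38e-23 * 290 * 4000000.0 * 17)
R^4 = 6.4922e17 m^4
R_max = (6.4922e17)^(1/4) = 28385.6 m = 28.4 km

28.4 km


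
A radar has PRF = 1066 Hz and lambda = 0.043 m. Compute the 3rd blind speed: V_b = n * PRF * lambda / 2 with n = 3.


V_blind = 3 * 1066 * 0.043 / 2 = 68.8 m/s

68.8 m/s


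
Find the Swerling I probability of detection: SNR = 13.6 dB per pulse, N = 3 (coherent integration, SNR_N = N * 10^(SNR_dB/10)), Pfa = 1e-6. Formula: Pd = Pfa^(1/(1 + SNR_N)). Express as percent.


SNR_lin = 10^(13.6/10) = 22.90868
SNR_N = 3 * 22.90868 = 68.72604
1/(1 + SNR_N) = 1/69.72604 = 0.0143418
Pd = (1e-6)^0.0143418 = 0.82026
Pd = 82.0%

82.0%


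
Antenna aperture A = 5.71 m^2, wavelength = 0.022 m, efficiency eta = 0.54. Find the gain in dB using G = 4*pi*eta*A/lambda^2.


G_linear = 4*pi*0.54*5.71/0.022^2 = 80056.09
G_dB = 10*log10(80056.09) = 49.0 dB

49.0 dB


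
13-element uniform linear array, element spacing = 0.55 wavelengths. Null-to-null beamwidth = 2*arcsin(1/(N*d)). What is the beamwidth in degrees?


1/(N*d) = 1/(13*0.55) = 0.13986
BW = 2*arcsin(0.13986) = 16.1 degrees

16.1 degrees


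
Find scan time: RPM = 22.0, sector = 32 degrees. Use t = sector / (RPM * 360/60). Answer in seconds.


t = 32 / (22.0 * 360) * 60 = 0.24 s

0.24 s


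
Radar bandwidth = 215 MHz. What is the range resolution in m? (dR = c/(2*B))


dR = 3e8 / (2 * 215000000.0) = 0.7 m

0.7 m


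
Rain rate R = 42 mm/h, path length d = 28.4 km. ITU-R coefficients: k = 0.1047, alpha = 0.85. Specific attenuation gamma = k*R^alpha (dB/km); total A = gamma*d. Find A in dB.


gamma = 0.1047 * 42^0.85 = 2.510201 dB/km
A = 2.510201 * 28.4 = 71.29 dB

71.29 dB


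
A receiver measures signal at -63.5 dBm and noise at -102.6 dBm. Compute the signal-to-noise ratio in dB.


SNR = -63.5 - (-102.6) = 39.1 dB

39.1 dB


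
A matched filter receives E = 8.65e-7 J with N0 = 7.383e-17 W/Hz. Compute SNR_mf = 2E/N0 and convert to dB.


SNR_lin = 2 * 8.65e-7 / 7.383e-17 = 2.343e10
SNR_dB = 10*log10(2.343e10) = 103.7 dB

103.7 dB


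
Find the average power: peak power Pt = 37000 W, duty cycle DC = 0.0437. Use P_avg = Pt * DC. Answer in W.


P_avg = 37000 * 0.0437 = 1616.9 W

1616.9 W


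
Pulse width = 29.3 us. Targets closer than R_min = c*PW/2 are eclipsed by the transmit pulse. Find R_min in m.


R_min = 3e8 * 29.3e-6 / 2 = 4395.0 m

4395.0 m


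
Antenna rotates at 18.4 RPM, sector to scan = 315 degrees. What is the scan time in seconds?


t = 315 / (18.4 * 360) * 60 = 2.85 s

2.85 s


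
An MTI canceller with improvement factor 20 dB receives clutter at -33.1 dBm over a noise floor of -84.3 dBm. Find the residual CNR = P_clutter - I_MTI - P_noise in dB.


CNR = -33.1 - 20 - (-84.3) = 31.2 dB

31.2 dB


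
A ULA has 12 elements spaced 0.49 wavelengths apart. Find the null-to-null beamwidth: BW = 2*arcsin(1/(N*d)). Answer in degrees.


1/(N*d) = 1/(12*0.49) = 0.170068
BW = 2*arcsin(0.170068) = 19.6 degrees

19.6 degrees


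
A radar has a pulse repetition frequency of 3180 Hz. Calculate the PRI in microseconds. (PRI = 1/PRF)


PRI = 1/3180 = 0.0003144654 s = 314.5 us

314.5 us


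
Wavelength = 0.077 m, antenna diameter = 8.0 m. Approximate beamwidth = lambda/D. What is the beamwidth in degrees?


BW_rad = 0.077 / 8.0 = 0.009625
BW_deg = 0.55 degrees

0.55 degrees


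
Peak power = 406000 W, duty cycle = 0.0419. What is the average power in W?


P_avg = 406000 * 0.0419 = 17011.4 W

17011.4 W


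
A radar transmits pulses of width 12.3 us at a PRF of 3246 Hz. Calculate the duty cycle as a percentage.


DC = 12.3e-6 * 3246 * 100 = 3.99%

3.99%


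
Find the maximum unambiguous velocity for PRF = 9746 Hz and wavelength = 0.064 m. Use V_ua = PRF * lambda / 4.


V_ua = 9746 * 0.064 / 4 = 155.9 m/s

155.9 m/s


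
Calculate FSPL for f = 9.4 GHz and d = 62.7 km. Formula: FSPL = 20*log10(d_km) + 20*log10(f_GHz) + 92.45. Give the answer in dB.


20*log10(62.7) = 35.95
20*log10(9.4) = 19.46
FSPL = 147.9 dB

147.9 dB


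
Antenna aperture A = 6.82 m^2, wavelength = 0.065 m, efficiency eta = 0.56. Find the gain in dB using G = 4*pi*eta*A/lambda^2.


G_linear = 4*pi*0.56*6.82/0.065^2 = 11359.4
G_dB = 10*log10(11359.4) = 40.6 dB

40.6 dB


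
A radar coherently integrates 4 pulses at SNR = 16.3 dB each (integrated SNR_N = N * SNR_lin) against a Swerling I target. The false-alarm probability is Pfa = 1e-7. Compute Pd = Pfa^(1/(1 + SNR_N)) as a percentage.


SNR_lin = 10^(16.3/10) = 42.65795
SNR_N = 4 * 42.65795 = 170.6318
1/(1 + SNR_N) = 1/171.6318 = 0.0058264
Pd = (1e-7)^0.0058264 = 0.91036
Pd = 91.0%

91.0%


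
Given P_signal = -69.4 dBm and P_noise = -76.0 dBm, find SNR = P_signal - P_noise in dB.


SNR = -69.4 - (-76.0) = 6.6 dB

6.6 dB


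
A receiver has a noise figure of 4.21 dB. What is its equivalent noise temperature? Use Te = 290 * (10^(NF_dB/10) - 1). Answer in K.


NF_lin = 10^(4.21/10) = 2.636331
Te = 290 * (2.636331 - 1) = 474.5 K

474.5 K


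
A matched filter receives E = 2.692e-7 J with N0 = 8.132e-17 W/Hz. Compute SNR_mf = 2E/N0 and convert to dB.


SNR_lin = 2 * 2.692e-7 / 8.132e-17 = 6.621e9
SNR_dB = 10*log10(6.621e9) = 98.2 dB

98.2 dB


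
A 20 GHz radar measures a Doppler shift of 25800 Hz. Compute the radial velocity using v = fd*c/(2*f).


v = 25800 * 3e8 / (2 * 20000000000.0) = 193.5 m/s

193.5 m/s


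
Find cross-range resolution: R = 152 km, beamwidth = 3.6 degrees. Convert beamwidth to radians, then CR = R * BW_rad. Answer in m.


BW_rad = 0.062831853
CR = 152000 * 0.062831853 = 9550.4 m

9550.4 m


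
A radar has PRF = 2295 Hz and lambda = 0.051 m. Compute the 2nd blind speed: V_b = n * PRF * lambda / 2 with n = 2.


V_blind = 2 * 2295 * 0.051 / 2 = 117.0 m/s

117.0 m/s


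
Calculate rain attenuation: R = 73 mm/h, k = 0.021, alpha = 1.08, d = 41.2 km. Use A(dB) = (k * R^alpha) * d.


gamma = 0.021 * 73^1.08 = 2.160767 dB/km
A = 2.160767 * 41.2 = 89.02 dB

89.02 dB


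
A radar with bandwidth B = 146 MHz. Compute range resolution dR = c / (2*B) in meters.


dR = 3e8 / (2 * 146000000.0) = 1.03 m

1.03 m


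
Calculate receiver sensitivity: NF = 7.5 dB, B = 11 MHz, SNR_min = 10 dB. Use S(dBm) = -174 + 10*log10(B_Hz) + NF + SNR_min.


10*log10(11000000.0) = 70.41
S = -174 + 70.41 + 7.5 + 10 = -86.1 dBm

-86.1 dBm


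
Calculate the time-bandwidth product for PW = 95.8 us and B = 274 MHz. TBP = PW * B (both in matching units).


TBP = 95.8 * 274 = 26249.2

26249.2


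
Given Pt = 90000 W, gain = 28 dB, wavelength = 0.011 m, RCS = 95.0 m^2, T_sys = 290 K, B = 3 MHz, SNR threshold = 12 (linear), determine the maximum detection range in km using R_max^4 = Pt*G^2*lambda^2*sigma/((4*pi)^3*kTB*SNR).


G_lin = 10^(28/10) = 630.957344
R^4 = 90000 * 630.957344^2 * 0.011^2 * 95.0 / ((4*pi)^3 * 1.38e-23 * 290 * 3000000.0 * 12)
R^4 = 1.4406e18 m^4
R_max = (1.4406e18)^(1/4) = 34644.6 m = 34.6 km

34.6 km


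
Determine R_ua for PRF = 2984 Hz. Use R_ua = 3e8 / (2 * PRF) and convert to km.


R_ua = 3e8 / (2 * 2984) = 50268.1 m = 50.3 km

50.3 km


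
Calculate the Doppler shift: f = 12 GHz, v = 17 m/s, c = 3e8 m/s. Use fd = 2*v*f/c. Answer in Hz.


fd = 2 * 17 * 12000000000.0 / 3e8 = 1360.0 Hz

1360.0 Hz


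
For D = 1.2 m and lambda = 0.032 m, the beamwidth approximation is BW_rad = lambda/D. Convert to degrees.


BW_rad = 0.032 / 1.2 = 0.026667
BW_deg = 1.53 degrees

1.53 degrees


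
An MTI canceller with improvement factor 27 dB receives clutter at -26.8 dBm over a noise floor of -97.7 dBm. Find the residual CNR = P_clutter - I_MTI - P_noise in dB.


CNR = -26.8 - 27 - (-97.7) = 43.9 dB

43.9 dB


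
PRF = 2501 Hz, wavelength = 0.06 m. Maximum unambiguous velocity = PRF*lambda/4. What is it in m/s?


V_ua = 2501 * 0.06 / 4 = 37.5 m/s

37.5 m/s


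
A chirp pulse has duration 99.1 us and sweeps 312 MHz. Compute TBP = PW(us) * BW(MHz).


TBP = 99.1 * 312 = 30919.2

30919.2


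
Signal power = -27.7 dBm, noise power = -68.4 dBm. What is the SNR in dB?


SNR = -27.7 - (-68.4) = 40.7 dB

40.7 dB


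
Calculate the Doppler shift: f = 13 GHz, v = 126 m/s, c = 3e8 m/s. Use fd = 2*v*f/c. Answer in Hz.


fd = 2 * 126 * 13000000000.0 / 3e8 = 10920.0 Hz

10920.0 Hz


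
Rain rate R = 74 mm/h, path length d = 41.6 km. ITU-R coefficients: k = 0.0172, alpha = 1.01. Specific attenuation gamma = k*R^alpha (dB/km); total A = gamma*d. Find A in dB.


gamma = 0.0172 * 74^1.01 = 1.328778 dB/km
A = 1.328778 * 41.6 = 55.28 dB

55.28 dB


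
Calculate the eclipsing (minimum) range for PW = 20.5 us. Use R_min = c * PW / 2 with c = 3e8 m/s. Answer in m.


R_min = 3e8 * 20.5e-6 / 2 = 3075.0 m

3075.0 m


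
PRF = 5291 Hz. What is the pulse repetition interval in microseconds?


PRI = 1/5291 = 0.0001890002 s = 189.0 us

189.0 us


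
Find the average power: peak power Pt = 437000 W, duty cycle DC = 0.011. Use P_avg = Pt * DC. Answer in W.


P_avg = 437000 * 0.011 = 4807.0 W

4807.0 W


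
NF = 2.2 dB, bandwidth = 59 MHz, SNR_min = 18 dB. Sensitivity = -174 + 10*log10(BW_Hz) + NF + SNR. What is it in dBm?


10*log10(59000000.0) = 77.71
S = -174 + 77.71 + 2.2 + 18 = -76.1 dBm

-76.1 dBm


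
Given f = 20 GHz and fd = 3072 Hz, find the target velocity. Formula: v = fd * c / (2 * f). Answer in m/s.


v = 3072 * 3e8 / (2 * 20000000000.0) = 23.0 m/s

23.0 m/s


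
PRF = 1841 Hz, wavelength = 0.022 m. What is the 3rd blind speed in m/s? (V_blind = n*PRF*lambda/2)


V_blind = 3 * 1841 * 0.022 / 2 = 60.8 m/s

60.8 m/s


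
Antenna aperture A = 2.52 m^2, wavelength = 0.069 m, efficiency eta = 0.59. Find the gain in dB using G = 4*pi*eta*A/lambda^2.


G_linear = 4*pi*0.59*2.52/0.069^2 = 3924.32
G_dB = 10*log10(3924.32) = 35.9 dB

35.9 dB


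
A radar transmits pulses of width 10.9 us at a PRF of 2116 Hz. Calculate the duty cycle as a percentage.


DC = 10.9e-6 * 2116 * 100 = 2.31%

2.31%


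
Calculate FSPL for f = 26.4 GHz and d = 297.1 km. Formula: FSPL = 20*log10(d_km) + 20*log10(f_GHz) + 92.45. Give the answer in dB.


20*log10(297.1) = 49.46
20*log10(26.4) = 28.43
FSPL = 170.3 dB

170.3 dB


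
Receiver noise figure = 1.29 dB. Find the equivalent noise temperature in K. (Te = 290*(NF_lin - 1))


NF_lin = 10^(1.29/10) = 1.34586
Te = 290 * (1.34586 - 1) = 100.3 K

100.3 K


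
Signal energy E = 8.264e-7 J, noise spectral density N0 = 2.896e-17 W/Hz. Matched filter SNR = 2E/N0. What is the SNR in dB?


SNR_lin = 2 * 8.264e-7 / 2.896e-17 = 5.707e10
SNR_dB = 10*log10(5.707e10) = 107.6 dB

107.6 dB


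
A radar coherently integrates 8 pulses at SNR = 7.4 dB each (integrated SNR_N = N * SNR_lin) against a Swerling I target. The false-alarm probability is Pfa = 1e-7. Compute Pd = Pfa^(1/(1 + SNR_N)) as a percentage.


SNR_lin = 10^(7.4/10) = 5.49541
SNR_N = 8 * 5.49541 = 43.96328
1/(1 + SNR_N) = 1/44.96328 = 0.0222404
Pd = (1e-7)^0.0222404 = 0.69874
Pd = 69.9%

69.9%


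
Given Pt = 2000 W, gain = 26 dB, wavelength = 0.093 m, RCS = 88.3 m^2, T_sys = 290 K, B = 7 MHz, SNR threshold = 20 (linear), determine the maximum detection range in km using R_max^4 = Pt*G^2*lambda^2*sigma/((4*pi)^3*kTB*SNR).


G_lin = 10^(26/10) = 398.107171
R^4 = 2000 * 398.107171^2 * 0.093^2 * 88.3 / ((4*pi)^3 * 1.38e-23 * 290 * 7000000.0 * 20)
R^4 = 2.17732e17 m^4
R_max = (2.17732e17)^(1/4) = 21601.3 m = 21.6 km

21.6 km


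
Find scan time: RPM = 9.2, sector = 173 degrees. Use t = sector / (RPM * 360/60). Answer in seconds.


t = 173 / (9.2 * 360) * 60 = 3.13 s

3.13 s


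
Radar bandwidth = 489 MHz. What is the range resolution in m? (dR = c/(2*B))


dR = 3e8 / (2 * 489000000.0) = 0.31 m

0.31 m


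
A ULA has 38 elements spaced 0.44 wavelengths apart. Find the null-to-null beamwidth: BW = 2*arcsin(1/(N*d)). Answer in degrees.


1/(N*d) = 1/(38*0.44) = 0.059809
BW = 2*arcsin(0.059809) = 6.9 degrees

6.9 degrees


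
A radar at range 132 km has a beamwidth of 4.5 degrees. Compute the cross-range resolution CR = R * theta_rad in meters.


BW_rad = 0.078539816
CR = 132000 * 0.078539816 = 10367.3 m

10367.3 m


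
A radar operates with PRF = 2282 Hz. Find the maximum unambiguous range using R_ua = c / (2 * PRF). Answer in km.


R_ua = 3e8 / (2 * 2282) = 65731.8 m = 65.7 km

65.7 km


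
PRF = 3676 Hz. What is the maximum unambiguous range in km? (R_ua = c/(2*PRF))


R_ua = 3e8 / (2 * 3676) = 40805.2 m = 40.8 km

40.8 km


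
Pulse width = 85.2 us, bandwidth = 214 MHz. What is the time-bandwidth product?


TBP = 85.2 * 214 = 18232.8

18232.8


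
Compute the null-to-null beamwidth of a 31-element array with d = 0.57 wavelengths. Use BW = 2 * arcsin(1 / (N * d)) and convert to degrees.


1/(N*d) = 1/(31*0.57) = 0.056593
BW = 2*arcsin(0.056593) = 6.5 degrees

6.5 degrees


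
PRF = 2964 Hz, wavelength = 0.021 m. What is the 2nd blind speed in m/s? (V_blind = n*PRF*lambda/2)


V_blind = 2 * 2964 * 0.021 / 2 = 62.2 m/s

62.2 m/s


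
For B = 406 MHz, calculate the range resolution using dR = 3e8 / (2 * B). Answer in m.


dR = 3e8 / (2 * 406000000.0) = 0.37 m

0.37 m


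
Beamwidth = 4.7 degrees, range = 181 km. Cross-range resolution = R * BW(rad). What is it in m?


BW_rad = 0.082030475
CR = 181000 * 0.082030475 = 14847.5 m

14847.5 m


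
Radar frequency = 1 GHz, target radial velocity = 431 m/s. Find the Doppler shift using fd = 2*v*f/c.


fd = 2 * 431 * 1000000000.0 / 3e8 = 2873.3 Hz

2873.3 Hz


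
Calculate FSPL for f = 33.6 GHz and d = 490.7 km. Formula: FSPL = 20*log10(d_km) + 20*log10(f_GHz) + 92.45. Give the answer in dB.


20*log10(490.7) = 53.82
20*log10(33.6) = 30.53
FSPL = 176.8 dB

176.8 dB


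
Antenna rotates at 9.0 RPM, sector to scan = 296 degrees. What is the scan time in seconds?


t = 296 / (9.0 * 360) * 60 = 5.48 s

5.48 s


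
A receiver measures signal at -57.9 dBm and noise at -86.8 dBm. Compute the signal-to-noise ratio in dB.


SNR = -57.9 - (-86.8) = 28.9 dB

28.9 dB


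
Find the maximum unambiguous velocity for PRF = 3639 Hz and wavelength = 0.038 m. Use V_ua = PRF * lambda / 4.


V_ua = 3639 * 0.038 / 4 = 34.6 m/s

34.6 m/s


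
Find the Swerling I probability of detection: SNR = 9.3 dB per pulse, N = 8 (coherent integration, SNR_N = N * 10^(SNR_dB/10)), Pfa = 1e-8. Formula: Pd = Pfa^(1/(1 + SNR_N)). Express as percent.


SNR_lin = 10^(9.3/10) = 8.51138
SNR_N = 8 * 8.51138 = 68.09104
1/(1 + SNR_N) = 1/69.09104 = 0.0144737
Pd = (1e-8)^0.0144737 = 0.76597
Pd = 76.6%

76.6%


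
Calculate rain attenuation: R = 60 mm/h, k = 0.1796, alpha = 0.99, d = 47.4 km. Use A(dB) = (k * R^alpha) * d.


gamma = 0.1796 * 60^0.99 = 10.343704 dB/km
A = 10.343704 * 47.4 = 490.29 dB

490.29 dB


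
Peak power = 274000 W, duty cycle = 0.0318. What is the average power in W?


P_avg = 274000 * 0.0318 = 8713.2 W

8713.2 W


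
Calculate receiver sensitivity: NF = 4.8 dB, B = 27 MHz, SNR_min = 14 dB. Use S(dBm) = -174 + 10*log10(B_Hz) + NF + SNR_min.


10*log10(27000000.0) = 74.31
S = -174 + 74.31 + 4.8 + 14 = -80.9 dBm

-80.9 dBm


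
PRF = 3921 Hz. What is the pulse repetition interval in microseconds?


PRI = 1/3921 = 0.000255037 s = 255.0 us

255.0 us


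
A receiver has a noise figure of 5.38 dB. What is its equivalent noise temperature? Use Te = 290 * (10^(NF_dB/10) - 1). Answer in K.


NF_lin = 10^(5.38/10) = 3.451437
Te = 290 * (3.451437 - 1) = 710.9 K

710.9 K


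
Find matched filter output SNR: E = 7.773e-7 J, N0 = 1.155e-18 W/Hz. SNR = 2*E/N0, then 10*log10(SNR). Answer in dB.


SNR_lin = 2 * 7.773e-7 / 1.155e-18 = 1.346e12
SNR_dB = 10*log10(1.346e12) = 121.3 dB

121.3 dB
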